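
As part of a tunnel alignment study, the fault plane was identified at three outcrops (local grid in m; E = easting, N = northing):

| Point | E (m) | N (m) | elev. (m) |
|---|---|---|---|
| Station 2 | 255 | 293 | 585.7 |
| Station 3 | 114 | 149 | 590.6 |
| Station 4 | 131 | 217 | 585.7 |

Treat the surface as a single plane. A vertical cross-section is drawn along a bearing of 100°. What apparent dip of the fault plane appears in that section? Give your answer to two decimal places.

Let the plane be z = a·E + b·N + c.
Station 3−Station 2: −141a − 144b = 4.9;  Station 4−Station 2: −124a − 76b = 0.
Solving gives a = 0.05216, b = −0.08510.
Unit vector along 100° is (sin 100°, cos 100°) = (0.9848, -0.1736).
Slope in that direction = a·(0.9848) + b·(-0.1736) = 0.06614.
Apparent dip = arctan|0.06614| = 3.78° (true dip is 5.7°, so apparent ≤ true as expected).

3.78°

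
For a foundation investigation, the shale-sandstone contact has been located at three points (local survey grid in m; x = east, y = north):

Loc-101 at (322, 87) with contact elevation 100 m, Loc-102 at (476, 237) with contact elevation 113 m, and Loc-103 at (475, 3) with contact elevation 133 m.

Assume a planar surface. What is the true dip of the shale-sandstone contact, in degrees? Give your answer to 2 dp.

Two edge vectors: Loc-101→Loc-102 = (154, 150, 13), Loc-101→Loc-103 = (153, -84, 33).
Normal n = (Loc-101→Loc-102) × (Loc-101→Loc-103) = (6042, -3093, -35886).
So ∂z/∂x = −n_x/n_z = 0.16837 and ∂z/∂y = −n_y/n_z = −0.08619.
Gradient magnitude |∇z| = √(a² + b²) = √(0.02835 + 0.00743) = 0.18915.
True dip = arctan(0.18915) = 10.71°, dipping toward WNW (azimuth ≈ 297°).

10.71°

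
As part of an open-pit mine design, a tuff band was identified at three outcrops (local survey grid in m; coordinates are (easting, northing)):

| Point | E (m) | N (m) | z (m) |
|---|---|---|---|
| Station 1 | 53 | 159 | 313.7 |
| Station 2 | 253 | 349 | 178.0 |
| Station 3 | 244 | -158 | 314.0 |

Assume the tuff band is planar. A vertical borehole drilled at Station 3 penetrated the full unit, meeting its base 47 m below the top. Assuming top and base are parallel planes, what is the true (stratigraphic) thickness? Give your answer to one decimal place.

Two edge vectors: Station 1→Station 2 = (200, 190, -135.7), Station 1→Station 3 = (191, -317, 0.3).
Normal n = (Station 1→Station 2) × (Station 1→Station 3) = (-42959.9, -25978.7, -99690).
So ∂z/∂E = −n_x/n_z = −0.43093 and ∂z/∂N = −n_y/n_z = −0.26059.
|∇z| = √(a²+b²) = 0.50360, so dip δ = arctan(0.50360) = 26.73°.
True thickness = vertical thickness × cos δ = 47 × cos 26.73° = 42.0 m.

42.0 m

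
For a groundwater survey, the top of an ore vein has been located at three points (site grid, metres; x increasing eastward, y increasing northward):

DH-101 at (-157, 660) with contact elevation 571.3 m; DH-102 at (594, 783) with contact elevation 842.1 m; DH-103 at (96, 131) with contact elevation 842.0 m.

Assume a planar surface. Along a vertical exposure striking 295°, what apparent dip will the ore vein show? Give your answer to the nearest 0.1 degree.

26.9°

Two edge vectors: DH-101→DH-102 = (751, 123, 270.8), DH-101→DH-103 = (253, -529, 270.7).
Normal n = (DH-101→DH-102) × (DH-101→DH-103) = (176549.3, -134783.3, -428398).
So ∂z/∂x = −n_x/n_z = 0.41212 and ∂z/∂y = −n_y/n_z = −0.31462.
Unit vector along 295° is (sin 295°, cos 295°) = (-0.9063, 0.4226).
Slope in that direction = a·(-0.9063) + b·(0.4226) = −0.50647.
Apparent dip = arctan|0.50647| = 26.9° (true dip is 27.4°, so apparent ≤ true as expected).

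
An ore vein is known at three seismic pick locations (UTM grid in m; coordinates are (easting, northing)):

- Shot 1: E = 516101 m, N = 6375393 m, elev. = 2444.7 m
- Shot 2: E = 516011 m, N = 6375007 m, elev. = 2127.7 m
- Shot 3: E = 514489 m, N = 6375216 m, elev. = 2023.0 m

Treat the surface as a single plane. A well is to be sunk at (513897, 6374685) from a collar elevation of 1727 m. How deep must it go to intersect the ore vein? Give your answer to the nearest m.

Let the plane be z = a·E + b·N + c.
Shot 2−Shot 1: −90a − 386b = −317;  Shot 3−Shot 1: −1612a − 177b = −421.7.
Solving gives a = 0.17593081, b = 0.78022339.
Then c = 2444.7 − a·516101 − b·6375393 = −5062584.09.
At (513897, 6374685): z_contact = 90410.3 + 4973678.3 − 5062584.09 = 1504.6 m.
Depth below ground = 1727 − 1504.6 = 222 m.

222 m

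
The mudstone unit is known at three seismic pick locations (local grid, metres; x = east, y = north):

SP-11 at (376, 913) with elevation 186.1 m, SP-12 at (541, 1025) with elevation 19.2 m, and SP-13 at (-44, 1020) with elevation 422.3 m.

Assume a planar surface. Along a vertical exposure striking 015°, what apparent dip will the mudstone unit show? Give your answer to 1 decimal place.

Two edge vectors: SP-11→SP-12 = (165, 112, -166.9), SP-11→SP-13 = (-420, 107, 236.2).
Normal n = (SP-11→SP-12) × (SP-11→SP-13) = (44312.7, 31125, 64695).
So ∂z/∂x = −n_x/n_z = −0.68495 and ∂z/∂y = −n_y/n_z = −0.48110.
Unit vector along 015° is (sin 15°, cos 15°) = (0.2588, 0.9659).
Slope in that direction = a·(0.2588) + b·(0.9659) = −0.64199.
Apparent dip = arctan|0.64199| = 32.7° (true dip is 39.9°, so apparent ≤ true as expected).

32.7°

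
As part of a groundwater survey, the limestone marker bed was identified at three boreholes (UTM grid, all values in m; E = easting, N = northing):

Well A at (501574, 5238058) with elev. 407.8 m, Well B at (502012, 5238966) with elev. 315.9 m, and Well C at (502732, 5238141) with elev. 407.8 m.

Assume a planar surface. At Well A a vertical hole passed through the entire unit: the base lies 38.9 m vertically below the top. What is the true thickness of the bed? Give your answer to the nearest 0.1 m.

Let the plane be z = a·E + b·N + c.
Well B−Well A: 438a + 908b = −91.9;  Well C−Well A: 1158a + 83b = 0.
Solving gives a = 0.00751, b = −0.10484.
|∇z| = √(a²+b²) = 0.10511, so dip δ = arctan(0.10511) = 6.00°.
True thickness = vertical thickness × cos δ = 38.9 × cos 6.00° = 38.7 m.

38.7 m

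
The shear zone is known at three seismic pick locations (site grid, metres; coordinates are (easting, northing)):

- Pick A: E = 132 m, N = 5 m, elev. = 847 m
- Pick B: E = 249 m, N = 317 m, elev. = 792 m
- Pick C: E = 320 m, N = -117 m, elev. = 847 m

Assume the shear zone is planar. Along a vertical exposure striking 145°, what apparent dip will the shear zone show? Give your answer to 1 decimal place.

Two edge vectors: Pick A→Pick B = (117, 312, -55), Pick A→Pick C = (188, -122, 0).
Normal n = (Pick A→Pick B) × (Pick A→Pick C) = (-6710, -10340, -72930).
So ∂z/∂E = −n_x/n_z = −0.09201 and ∂z/∂N = −n_y/n_z = −0.14178.
Unit vector along 145° is (sin 145°, cos 145°) = (0.5736, -0.8192).
Slope in that direction = a·(0.5736) + b·(-0.8192) = 0.06337.
Apparent dip = arctan|0.06337| = 3.6° (true dip is 9.6°, so apparent ≤ true as expected).

3.6°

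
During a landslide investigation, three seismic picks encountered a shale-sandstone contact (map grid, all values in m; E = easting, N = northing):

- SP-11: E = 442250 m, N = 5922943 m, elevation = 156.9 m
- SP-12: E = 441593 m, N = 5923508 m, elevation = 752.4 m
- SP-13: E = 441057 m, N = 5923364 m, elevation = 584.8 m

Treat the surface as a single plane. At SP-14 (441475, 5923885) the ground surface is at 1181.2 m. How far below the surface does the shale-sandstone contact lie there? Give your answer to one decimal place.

Let the plane be z = a·E + b·N + c.
SP-12−SP-11: −657a + 565b = 595.5;  SP-13−SP-11: −1193a + 421b = 427.9.
Solving gives a = 0.022498541, b = 1.080144321.
Then c = 156.9 − a·442250 − b·5922943 = −6407426.32.
At (441475, 5923885): z_contact = 9932.54 + 6398650.74 − 6407426.32 = 1156.96 m.
Depth below ground = 1181.2 − 1156.96 = 24.2 m.

24.2 m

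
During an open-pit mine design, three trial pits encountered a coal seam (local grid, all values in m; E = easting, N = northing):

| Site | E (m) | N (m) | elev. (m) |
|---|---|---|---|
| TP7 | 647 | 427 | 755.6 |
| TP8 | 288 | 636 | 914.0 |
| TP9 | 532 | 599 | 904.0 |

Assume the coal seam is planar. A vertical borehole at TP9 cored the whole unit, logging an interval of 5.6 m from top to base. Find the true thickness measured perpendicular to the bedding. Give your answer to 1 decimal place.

Two edge vectors: TP7→TP8 = (-359, 209, 158.4), TP7→TP9 = (-115, 172, 148.4).
Normal n = (TP7→TP8) × (TP7→TP9) = (3770.8, 35059.6, -37713).
So ∂z/∂E = −n_x/n_z = 0.09999 and ∂z/∂N = −n_y/n_z = 0.92964.
|∇z| = √(a²+b²) = 0.93500, so dip δ = arctan(0.93500) = 43.08°.
True thickness = vertical thickness × cos δ = 5.6 × cos 43.08° = 4.1 m.

4.1 m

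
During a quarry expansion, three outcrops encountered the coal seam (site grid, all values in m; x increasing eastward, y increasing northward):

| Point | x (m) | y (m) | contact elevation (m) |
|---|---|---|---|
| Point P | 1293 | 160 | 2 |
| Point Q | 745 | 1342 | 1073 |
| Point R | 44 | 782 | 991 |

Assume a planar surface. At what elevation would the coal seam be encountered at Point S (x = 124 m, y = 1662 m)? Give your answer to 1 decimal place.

Let the plane be z = a·x + b·y + c.
Point Q−Point P: −548a + 1182b = 1071;  Point R−Point P: −1249a + 622b = 989.
Solving gives a = −0.442847, b = 0.700778.
Then c = 2 − a·1293 − b·160 = 462.48.
At (124, 1662): z = −54.9 + 1164.7 + 462.48 = 1572.3 m.

1572.3 m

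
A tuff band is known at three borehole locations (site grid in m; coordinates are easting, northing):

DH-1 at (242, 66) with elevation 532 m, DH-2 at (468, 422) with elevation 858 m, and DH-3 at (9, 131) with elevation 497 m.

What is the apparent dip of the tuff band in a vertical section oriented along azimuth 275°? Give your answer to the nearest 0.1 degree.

Let the plane be z = a·easting + b·northing + c.
DH-2−DH-1: 226a + 356b = 326;  DH-3−DH-1: −233a + 65b = −35.
Solving gives a = 0.34464, b = 0.69694.
Unit vector along 275° is (sin 275°, cos 275°) = (-0.9962, 0.0872).
Slope in that direction = a·(-0.9962) + b·(0.0872) = −0.28259.
Apparent dip = arctan|0.28259| = 15.8° (true dip is 37.9°, so apparent ≤ true as expected).

15.8°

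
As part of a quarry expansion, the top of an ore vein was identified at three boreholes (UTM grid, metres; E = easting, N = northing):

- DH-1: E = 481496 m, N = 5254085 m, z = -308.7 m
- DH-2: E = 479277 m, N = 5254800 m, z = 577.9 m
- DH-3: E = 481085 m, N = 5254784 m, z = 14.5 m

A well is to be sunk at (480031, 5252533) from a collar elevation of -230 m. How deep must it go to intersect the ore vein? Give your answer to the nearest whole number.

Let the plane be z = a·E + b·N + c.
DH-2−DH-1: −2219a + 715b = 886.6;  DH-3−DH-1: −411a + 699b = 323.2.
Solving gives a = −0.30913176, b = 0.28061065.
Then c = -308.7 − a·481496 − b·5254085 = −1325815.20.
At (480031, 5252533): z_contact = −148392.8 + 1473916.7 − 1325815.20 = -291.3 m.
Depth below ground = -230 − (-291.3) = 61 m.

61 m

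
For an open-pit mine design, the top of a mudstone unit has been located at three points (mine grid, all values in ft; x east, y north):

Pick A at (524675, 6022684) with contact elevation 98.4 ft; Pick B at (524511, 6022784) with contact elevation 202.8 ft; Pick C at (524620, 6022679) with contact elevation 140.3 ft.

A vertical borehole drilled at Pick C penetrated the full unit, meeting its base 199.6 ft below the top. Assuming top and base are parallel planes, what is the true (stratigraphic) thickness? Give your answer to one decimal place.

Let the plane be z = a·x + b·y + c.
Pick B−Pick A: −164a + 100b = 104.4;  Pick C−Pick A: −55a − 5b = 41.9.
Solving gives a = −0.74557, b = −0.17873.
|∇z| = √(a²+b²) = 0.76669, so dip δ = arctan(0.76669) = 37.48°.
True thickness = vertical thickness × cos δ = 199.6 × cos 37.48° = 158.4 ft.

158.4 ft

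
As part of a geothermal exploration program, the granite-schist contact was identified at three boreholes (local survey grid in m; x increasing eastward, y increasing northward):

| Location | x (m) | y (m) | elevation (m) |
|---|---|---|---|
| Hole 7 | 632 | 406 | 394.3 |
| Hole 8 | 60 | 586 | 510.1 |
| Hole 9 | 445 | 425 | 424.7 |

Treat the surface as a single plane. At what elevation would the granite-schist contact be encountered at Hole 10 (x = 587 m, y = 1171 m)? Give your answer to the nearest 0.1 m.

543.9 m

Let the plane be z = a·x + b·y + c.
Hole 8−Hole 7: −572a + 180b = 115.8;  Hole 9−Hole 7: −187a + 19b = 30.4.
Solving gives a = −0.143550, b = 0.187162.
Then c = 394.3 − a·632 − b·406 = 409.04.
At (587, 1171): z = −84.3 + 219.2 + 409.04 = 543.9 m.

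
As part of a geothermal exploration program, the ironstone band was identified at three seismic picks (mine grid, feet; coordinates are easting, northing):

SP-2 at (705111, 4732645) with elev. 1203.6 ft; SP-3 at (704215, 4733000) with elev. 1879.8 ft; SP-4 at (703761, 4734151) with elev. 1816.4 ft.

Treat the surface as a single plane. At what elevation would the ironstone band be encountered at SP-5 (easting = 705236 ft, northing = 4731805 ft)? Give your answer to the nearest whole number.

Two edge vectors: SP-2→SP-3 = (-896, 355, 676.2), SP-2→SP-4 = (-1350, 1506, 612.8).
Normal n = (SP-2→SP-3) × (SP-2→SP-4) = (-800813.2, -363801.2, -870126).
So ∂z/∂easting = −n_x/n_z = −0.92034165 and ∂z/∂northing = −n_y/n_z = −0.41810175.
Intercept c from SP-2: 1203.6 + 648943.02 + 1978727.14 = 2628873.76.
At (705236, 4731805): z = −649058.1 − 1978375.9 + 2628873.76 = 1439.8 ft.

1440 ft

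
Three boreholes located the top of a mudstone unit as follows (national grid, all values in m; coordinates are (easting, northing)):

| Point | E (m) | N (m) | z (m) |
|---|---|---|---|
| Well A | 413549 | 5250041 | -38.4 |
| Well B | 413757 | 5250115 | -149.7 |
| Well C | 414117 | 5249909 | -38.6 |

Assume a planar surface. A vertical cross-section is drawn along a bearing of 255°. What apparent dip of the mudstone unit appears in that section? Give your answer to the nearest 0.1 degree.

23.7°

Two edge vectors: Well A→Well B = (208, 74, -111.3), Well A→Well C = (568, -132, -0.2).
Normal n = (Well A→Well B) × (Well A→Well C) = (-14706.4, -63176.8, -69488).
So ∂z/∂E = −n_x/n_z = −0.21164 and ∂z/∂N = −n_y/n_z = −0.90918.
Unit vector along 255° is (sin 255°, cos 255°) = (-0.9659, -0.2588).
Slope in that direction = a·(-0.9659) + b·(-0.2588) = 0.43974.
Apparent dip = arctan|0.43974| = 23.7° (true dip is 43.0°, so apparent ≤ true as expected).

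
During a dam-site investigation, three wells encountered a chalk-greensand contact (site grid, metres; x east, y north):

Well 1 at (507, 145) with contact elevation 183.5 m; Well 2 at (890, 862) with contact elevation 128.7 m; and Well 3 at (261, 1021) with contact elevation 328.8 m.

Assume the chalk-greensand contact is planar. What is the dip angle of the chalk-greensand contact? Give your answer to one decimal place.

Let the plane be z = a·x + b·y + c.
Well 2−Well 1: 383a + 717b = −54.8;  Well 3−Well 1: −246a + 876b = 145.3.
Solving gives a = −0.29730, b = 0.08238.
Gradient magnitude |∇z| = √(a² + b²) = √(0.08839 + 0.00679) = 0.30850.
True dip = arctan(0.30850) = 17.1°, dipping toward ESE (azimuth ≈ 105°).

17.1°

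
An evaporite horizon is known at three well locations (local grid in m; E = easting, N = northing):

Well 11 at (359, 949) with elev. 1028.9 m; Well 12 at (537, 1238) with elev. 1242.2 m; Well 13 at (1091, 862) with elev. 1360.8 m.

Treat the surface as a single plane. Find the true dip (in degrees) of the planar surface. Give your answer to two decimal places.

33.47°

Two edge vectors: Well 11→Well 12 = (178, 289, 213.3), Well 11→Well 13 = (732, -87, 331.9).
Normal n = (Well 11→Well 12) × (Well 11→Well 13) = (114476.2, 97057.4, -227034).
So ∂z/∂E = −n_x/n_z = 0.50422 and ∂z/∂N = −n_y/n_z = 0.42750.
Gradient magnitude |∇z| = √(a² + b²) = √(0.25424 + 0.18276) = 0.66106.
True dip = arctan(0.66106) = 33.47°, dipping toward SW (azimuth ≈ 230°).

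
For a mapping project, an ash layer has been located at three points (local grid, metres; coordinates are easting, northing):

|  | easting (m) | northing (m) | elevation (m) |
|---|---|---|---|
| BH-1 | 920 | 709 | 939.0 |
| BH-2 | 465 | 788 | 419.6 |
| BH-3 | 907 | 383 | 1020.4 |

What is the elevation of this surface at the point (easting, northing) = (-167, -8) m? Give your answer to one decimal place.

Let the plane be z = a·easting + b·northing + c.
BH-2−BH-1: −455a + 79b = −519.4;  BH-3−BH-1: −13a − 326b = 81.4.
Solving gives a = 1.09063, b = −0.29318.
Then c = 939 − a·920 − b·709 = 143.48.
At (-167, -8): z = −182.1 + 2.3 + 143.48 = -36.3 m.

-36.3 m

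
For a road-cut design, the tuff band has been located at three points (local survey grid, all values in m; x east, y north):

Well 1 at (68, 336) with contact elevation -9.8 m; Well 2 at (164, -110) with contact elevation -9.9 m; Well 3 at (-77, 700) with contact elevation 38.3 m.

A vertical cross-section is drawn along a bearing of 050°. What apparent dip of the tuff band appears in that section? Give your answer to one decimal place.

Two edge vectors: Well 1→Well 2 = (96, -446, -0.1), Well 1→Well 3 = (-145, 364, 48.1).
Normal n = (Well 1→Well 2) × (Well 1→Well 3) = (-21416.2, -4603.1, -29726).
So ∂z/∂x = −n_x/n_z = −0.72045 and ∂z/∂y = −n_y/n_z = −0.15485.
Unit vector along 050° is (sin 50°, cos 50°) = (0.7660, 0.6428).
Slope in that direction = a·(0.7660) + b·(0.6428) = −0.65144.
Apparent dip = arctan|0.65144| = 33.1° (true dip is 36.4°, so apparent ≤ true as expected).

33.1°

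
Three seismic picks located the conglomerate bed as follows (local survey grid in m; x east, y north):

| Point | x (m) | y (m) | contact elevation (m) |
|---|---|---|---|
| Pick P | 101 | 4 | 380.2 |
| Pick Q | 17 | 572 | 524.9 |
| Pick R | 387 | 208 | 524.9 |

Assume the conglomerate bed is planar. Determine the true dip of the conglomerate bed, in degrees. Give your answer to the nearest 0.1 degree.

22.7°

Let the plane be z = a·x + b·y + c.
Pick Q−Pick P: −84a + 568b = 144.7;  Pick R−Pick P: 286a + 204b = 144.7.
Solving gives a = 0.29329, b = 0.29813.
Gradient magnitude |∇z| = √(a² + b²) = √(0.08602 + 0.08888) = 0.41821.
True dip = arctan(0.41821) = 22.7°, dipping toward SW (azimuth ≈ 225°).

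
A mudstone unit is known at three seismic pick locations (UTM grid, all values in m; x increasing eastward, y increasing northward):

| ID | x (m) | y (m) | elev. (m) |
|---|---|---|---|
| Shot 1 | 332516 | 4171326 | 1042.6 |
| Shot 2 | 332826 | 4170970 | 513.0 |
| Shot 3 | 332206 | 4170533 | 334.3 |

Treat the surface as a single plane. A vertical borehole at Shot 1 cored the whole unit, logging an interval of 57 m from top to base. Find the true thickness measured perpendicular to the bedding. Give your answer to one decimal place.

Two edge vectors: Shot 1→Shot 2 = (310, -356, -529.6), Shot 1→Shot 3 = (-310, -793, -708.3).
Normal n = (Shot 1→Shot 2) × (Shot 1→Shot 3) = (-167818, 383749, -356190).
So ∂z/∂x = −n_x/n_z = −0.47115 and ∂z/∂y = −n_y/n_z = 1.07737.
|∇z| = √(a²+b²) = 1.17589, so dip δ = arctan(1.17589) = 49.62°.
True thickness = vertical thickness × cos δ = 57 × cos 49.62° = 36.9 m.

36.9 m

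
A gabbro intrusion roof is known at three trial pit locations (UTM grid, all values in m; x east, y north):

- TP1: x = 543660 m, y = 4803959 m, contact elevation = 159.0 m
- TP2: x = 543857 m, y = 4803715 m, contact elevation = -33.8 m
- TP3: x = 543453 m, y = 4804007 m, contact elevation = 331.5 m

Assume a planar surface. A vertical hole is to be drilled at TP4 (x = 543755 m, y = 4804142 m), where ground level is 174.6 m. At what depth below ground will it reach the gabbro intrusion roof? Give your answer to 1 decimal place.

65.2 m

Let the plane be z = a·x + b·y + c.
TP2−TP1: 197a − 244b = −192.8;  TP3−TP1: −207a + 48b = 172.5.
Solving gives a = −0.799853844, b = 0.144380298.
Then c = 159 − a·543660 − b·4803959 = −258589.49.
At (543755, 4804142): z_contact = −434924.53 + 693623.45 − 258589.49 = 109.44 m.
Depth below ground = 174.6 − 109.44 = 65.2 m.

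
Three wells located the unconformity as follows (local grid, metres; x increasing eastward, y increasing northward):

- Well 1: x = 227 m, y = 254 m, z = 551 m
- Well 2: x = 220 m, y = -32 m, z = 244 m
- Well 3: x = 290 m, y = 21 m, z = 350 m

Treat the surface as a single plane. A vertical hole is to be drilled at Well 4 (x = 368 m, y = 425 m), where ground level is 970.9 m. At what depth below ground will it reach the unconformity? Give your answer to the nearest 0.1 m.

138.5 m

Let the plane be z = a·x + b·y + c.
Well 2−Well 1: −7a − 286b = −307;  Well 3−Well 1: 63a − 233b = −201.
Solving gives a = 0.71479, b = 1.05593.
Then c = 551 − a·227 − b·254 = 120.53.
At (368, 425): z_contact = 263.04 + 448.77 + 120.53 = 832.35 m.
Depth below ground = 970.9 − 832.35 = 138.5 m.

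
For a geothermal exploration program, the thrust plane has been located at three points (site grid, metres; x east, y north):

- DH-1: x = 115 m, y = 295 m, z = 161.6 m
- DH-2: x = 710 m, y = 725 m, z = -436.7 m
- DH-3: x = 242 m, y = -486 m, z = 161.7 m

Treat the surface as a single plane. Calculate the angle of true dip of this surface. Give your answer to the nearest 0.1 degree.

Two edge vectors: DH-1→DH-2 = (595, 430, -598.3), DH-1→DH-3 = (127, -781, 0.1).
Normal n = (DH-1→DH-2) × (DH-1→DH-3) = (-467229.3, -76043.6, -519305).
So ∂z/∂x = −n_x/n_z = −0.89972 and ∂z/∂y = −n_y/n_z = −0.14643.
Gradient magnitude |∇z| = √(a² + b²) = √(0.80950 + 0.02144) = 0.91156.
True dip = arctan(0.91156) = 42.4°, dipping toward E (azimuth ≈ 081°).

42.4°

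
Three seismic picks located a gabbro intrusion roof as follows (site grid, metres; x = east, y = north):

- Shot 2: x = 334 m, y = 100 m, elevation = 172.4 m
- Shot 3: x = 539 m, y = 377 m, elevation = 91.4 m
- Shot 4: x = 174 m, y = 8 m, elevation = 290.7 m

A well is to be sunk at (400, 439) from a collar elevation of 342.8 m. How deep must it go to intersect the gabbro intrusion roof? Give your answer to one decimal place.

Two edge vectors: Shot 2→Shot 3 = (205, 277, -81), Shot 2→Shot 4 = (-160, -92, 118.3).
Normal n = (Shot 2→Shot 3) × (Shot 2→Shot 4) = (25317.1, -11291.5, 25460).
So ∂z/∂x = −n_x/n_z = −0.99439 and ∂z/∂y = −n_y/n_z = 0.44350.
Intercept c from Shot 2: 172.4 + 332.13 − 44.35 = 460.18.
At (400, 439): z_contact = −397.75 + 194.70 + 460.18 = 257.12 m.
Depth below ground = 342.8 − 257.12 = 85.7 m.

85.7 m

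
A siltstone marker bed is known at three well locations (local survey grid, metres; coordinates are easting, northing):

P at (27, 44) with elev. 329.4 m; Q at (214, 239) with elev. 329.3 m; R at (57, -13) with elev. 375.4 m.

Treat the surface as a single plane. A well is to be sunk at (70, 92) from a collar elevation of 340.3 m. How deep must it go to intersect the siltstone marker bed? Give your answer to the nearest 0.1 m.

Let the plane be z = a·easting + b·northing + c.
Q−P: 187a + 195b = −0.1;  R−P: 30a − 57b = 46.
Solving gives a = 0.54299, b = −0.52123.
Then c = 329.4 − a·27 − b·44 = 337.67.
At (70, 92): z_contact = 38.01 − 47.95 + 337.67 = 327.73 m.
Depth below ground = 340.3 − 327.73 = 12.6 m.

12.6 m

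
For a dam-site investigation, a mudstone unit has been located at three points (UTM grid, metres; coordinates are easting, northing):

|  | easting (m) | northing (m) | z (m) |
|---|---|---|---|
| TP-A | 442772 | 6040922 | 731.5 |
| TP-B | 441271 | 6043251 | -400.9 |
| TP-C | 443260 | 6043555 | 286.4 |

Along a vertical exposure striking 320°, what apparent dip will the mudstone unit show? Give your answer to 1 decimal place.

23.2°

Let the plane be z = a·easting + b·northing + c.
TP-B−TP-A: −1501a + 2329b = −1132.4;  TP-C−TP-A: 488a + 2633b = −445.1.
Solving gives a = 0.38221, b = −0.23989.
Unit vector along 320° is (sin 320°, cos 320°) = (-0.6428, 0.7660).
Slope in that direction = a·(-0.6428) + b·(0.7660) = −0.42945.
Apparent dip = arctan|0.42945| = 23.2° (true dip is 24.3°, so apparent ≤ true as expected).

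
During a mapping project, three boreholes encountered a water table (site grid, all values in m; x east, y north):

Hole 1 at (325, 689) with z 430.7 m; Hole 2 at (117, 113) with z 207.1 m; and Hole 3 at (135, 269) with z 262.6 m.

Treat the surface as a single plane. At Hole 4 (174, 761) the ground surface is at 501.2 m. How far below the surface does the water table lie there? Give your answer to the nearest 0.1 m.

Two edge vectors: Hole 1→Hole 2 = (-208, -576, -223.6), Hole 1→Hole 3 = (-190, -420, -168.1).
Normal n = (Hole 1→Hole 2) × (Hole 1→Hole 3) = (2913.6, 7519.2, -22080).
So ∂z/∂x = −n_x/n_z = 0.13196 and ∂z/∂y = −n_y/n_z = 0.34054.
Intercept c from Hole 1: 430.7 − 42.89 − 234.63 = 153.18.
At (174, 761): z_contact = 22.96 + 259.15 + 153.18 = 435.29 m.
Depth below ground = 501.2 − 435.29 = 65.9 m.

65.9 m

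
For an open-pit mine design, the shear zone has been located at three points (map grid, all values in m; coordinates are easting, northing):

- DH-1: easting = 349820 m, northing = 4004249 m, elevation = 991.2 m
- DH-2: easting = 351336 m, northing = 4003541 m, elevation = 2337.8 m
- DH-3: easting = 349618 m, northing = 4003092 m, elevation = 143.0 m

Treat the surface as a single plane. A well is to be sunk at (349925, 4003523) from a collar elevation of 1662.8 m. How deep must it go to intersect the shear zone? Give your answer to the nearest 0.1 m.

940.1 m

Let the plane be z = a·easting + b·northing + c.
DH-2−DH-1: 1516a − 708b = 1346.6;  DH-3−DH-1: −202a − 1157b = −848.2.
Solving gives a = 1.137854476, b = 0.534445459.
Then c = 991.2 − a·349820 − b·4004249 = −2537105.75.
At (349925, 4003523): z_contact = 398163.73 + 2139664.69 − 2537105.75 = 722.67 m.
Depth below ground = 1662.8 − 722.67 = 940.1 m.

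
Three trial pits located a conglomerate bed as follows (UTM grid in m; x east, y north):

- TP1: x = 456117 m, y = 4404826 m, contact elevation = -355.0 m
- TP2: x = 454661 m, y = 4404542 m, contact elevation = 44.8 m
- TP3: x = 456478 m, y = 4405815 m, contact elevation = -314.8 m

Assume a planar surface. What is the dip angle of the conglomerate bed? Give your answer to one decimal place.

18.8°

Let the plane be z = a·x + b·y + c.
TP2−TP1: −1456a − 284b = 399.8;  TP3−TP1: 361a + 989b = 40.2.
Solving gives a = −0.30417, b = 0.15167.
Gradient magnitude |∇z| = √(a² + b²) = √(0.09252 + 0.02301) = 0.33989.
True dip = arctan(0.33989) = 18.8°, dipping toward ESE (azimuth ≈ 117°).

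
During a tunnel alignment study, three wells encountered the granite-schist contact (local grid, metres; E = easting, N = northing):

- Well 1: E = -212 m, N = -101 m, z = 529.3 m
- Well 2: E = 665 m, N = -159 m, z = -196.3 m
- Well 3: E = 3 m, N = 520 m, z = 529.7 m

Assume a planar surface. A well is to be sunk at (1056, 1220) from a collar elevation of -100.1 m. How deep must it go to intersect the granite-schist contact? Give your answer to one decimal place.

Let the plane be z = a·E + b·N + c.
Well 2−Well 1: 877a − 58b = −725.6;  Well 3−Well 1: 215a + 621b = 0.4.
Solving gives a = −0.808804, b = 0.280665.
Then c = 529.3 − a·-212 − b·-101 = 386.18.
At (1056, 1220): z_contact = −854.10 + 342.41 + 386.18 = -125.51 m.
Depth below ground = -100.1 − (-125.51) = 25.4 m.

25.4 m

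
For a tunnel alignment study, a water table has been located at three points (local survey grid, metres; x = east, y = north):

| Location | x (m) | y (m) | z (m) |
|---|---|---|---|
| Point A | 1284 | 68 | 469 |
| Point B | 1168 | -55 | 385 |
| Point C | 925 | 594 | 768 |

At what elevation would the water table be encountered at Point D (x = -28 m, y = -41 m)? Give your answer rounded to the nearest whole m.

Let the plane be z = a·x + b·y + c.
Point B−Point A: −116a − 123b = −84;  Point C−Point A: −359a + 526b = 299.
Solving gives a = 0.07043, b = 0.61651.
Then c = 469 − a·1284 − b·68 = 336.65.
At (-28, -41): z = −2.0 − 25.3 + 336.65 = 309.4 m.

309 m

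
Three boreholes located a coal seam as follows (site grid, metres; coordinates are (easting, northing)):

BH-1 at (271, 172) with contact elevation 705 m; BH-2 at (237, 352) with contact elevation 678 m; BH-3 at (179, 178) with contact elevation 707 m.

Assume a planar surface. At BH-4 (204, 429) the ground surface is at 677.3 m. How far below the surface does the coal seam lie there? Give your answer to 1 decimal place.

10.3 m

Let the plane be z = a·E + b·N + c.
BH-2−BH-1: −34a + 180b = −27;  BH-3−BH-1: −92a + 6b = 2.
Solving gives a = −0.03191, b = −0.15603.
Then c = 705 − a·271 − b·172 = 740.49.
At (204, 429): z_contact = −6.51 − 66.94 + 740.49 = 667.04 m.
Depth below ground = 677.3 − 667.04 = 10.3 m.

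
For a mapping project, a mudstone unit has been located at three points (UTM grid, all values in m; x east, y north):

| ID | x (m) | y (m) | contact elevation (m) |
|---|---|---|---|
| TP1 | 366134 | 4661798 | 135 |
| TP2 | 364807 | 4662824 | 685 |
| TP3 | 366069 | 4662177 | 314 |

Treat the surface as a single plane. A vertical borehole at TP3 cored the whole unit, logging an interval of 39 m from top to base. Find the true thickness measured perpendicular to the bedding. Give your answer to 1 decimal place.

Two edge vectors: TP1→TP2 = (-1327, 1026, 550), TP1→TP3 = (-65, 379, 179).
Normal n = (TP1→TP2) × (TP1→TP3) = (-24796, 201783, -436243).
So ∂z/∂x = −n_x/n_z = −0.05684 and ∂z/∂y = −n_y/n_z = 0.46255.
|∇z| = √(a²+b²) = 0.46603, so dip δ = arctan(0.46603) = 24.99°.
True thickness = vertical thickness × cos δ = 39 × cos 24.99° = 35.3 m.

35.3 m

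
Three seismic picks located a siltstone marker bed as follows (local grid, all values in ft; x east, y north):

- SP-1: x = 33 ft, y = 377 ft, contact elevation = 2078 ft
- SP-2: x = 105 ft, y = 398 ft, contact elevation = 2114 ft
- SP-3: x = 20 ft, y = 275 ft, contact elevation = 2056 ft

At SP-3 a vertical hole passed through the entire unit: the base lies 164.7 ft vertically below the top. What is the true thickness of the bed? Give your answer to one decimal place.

Let the plane be z = a·x + b·y + c.
SP-2−SP-1: 72a + 21b = 36;  SP-3−SP-1: −13a − 102b = −22.
Solving gives a = 0.45397, b = 0.15783.
|∇z| = √(a²+b²) = 0.48062, so dip δ = arctan(0.48062) = 25.67°.
True thickness = vertical thickness × cos δ = 164.7 × cos 25.67° = 148.4 ft.

148.4 ft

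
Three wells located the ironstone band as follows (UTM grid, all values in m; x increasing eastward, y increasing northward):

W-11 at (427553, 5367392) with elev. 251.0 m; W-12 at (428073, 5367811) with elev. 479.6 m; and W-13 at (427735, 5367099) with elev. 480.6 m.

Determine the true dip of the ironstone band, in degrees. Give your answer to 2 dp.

Two edge vectors: W-11→W-12 = (520, 419, 228.6), W-11→W-13 = (182, -293, 229.6).
Normal n = (W-11→W-12) × (W-11→W-13) = (163182.2, -77786.8, -228618).
So ∂z/∂x = −n_x/n_z = 0.71378 and ∂z/∂y = −n_y/n_z = −0.34025.
Gradient magnitude |∇z| = √(a² + b²) = √(0.50948 + 0.11577) = 0.79072.
True dip = arctan(0.79072) = 38.33°, dipping toward WNW (azimuth ≈ 295°).

38.33°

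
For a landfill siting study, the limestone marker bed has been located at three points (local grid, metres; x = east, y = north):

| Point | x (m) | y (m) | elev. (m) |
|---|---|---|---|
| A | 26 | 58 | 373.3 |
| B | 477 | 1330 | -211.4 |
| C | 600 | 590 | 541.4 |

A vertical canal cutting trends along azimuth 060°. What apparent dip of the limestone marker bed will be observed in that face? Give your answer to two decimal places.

26.91°

Let the plane be z = a·x + b·y + c.
B−A: 451a + 1272b = −584.7;  C−A: 574a + 532b = 168.1.
Solving gives a = 1.07076, b = −0.83932.
Unit vector along 060° is (sin 60°, cos 60°) = (0.8660, 0.5000).
Slope in that direction = a·(0.8660) + b·(0.5000) = 0.50765.
Apparent dip = arctan|0.50765| = 26.91° (true dip is 53.7°, so apparent ≤ true as expected).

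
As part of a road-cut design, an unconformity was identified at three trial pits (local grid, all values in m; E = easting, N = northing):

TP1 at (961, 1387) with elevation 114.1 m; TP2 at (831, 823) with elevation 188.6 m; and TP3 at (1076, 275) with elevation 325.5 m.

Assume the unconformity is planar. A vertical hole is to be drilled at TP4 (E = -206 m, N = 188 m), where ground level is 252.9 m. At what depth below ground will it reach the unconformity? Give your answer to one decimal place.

Let the plane be z = a·E + b·N + c.
TP2−TP1: −130a − 564b = 74.5;  TP3−TP1: 115a − 1112b = 211.4.
Solving gives a = 0.173745, b = −0.172140.
Then c = 114.1 − a·961 − b·1387 = 185.89.
At (-206, 188): z_contact = −35.79 − 32.36 + 185.89 = 117.74 m.
Depth below ground = 252.9 − 117.74 = 135.2 m.

135.2 m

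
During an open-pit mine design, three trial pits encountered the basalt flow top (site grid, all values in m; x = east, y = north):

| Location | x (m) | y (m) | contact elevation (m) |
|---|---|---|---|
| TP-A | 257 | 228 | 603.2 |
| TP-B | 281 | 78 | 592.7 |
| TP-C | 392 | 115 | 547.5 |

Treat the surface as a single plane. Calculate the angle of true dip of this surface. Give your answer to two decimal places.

Let the plane be z = a·x + b·y + c.
TP-B−TP-A: 24a − 150b = −10.5;  TP-C−TP-A: 135a − 113b = −55.7.
Solving gives a = −0.40874, b = 0.00460.
Gradient magnitude |∇z| = √(a² + b²) = √(0.16707 + 0.00002) = 0.40877.
True dip = arctan(0.40877) = 22.23°, dipping toward E (azimuth ≈ 091°).

22.23°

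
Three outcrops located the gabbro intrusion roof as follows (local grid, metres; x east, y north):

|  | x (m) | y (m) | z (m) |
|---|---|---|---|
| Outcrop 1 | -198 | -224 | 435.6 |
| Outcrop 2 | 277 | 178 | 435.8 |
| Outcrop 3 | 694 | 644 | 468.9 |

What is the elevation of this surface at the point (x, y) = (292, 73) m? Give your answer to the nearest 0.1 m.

401.5 m

Let the plane be z = a·x + b·y + c.
Outcrop 2−Outcrop 1: 475a + 402b = 0.2;  Outcrop 3−Outcrop 1: 892a + 868b = 33.3.
Solving gives a = −0.24598, b = 0.29114.
Then c = 435.6 − a·-198 − b·-224 = 452.11.
At (292, 73): z = −71.8 + 21.3 + 452.11 = 401.5 m.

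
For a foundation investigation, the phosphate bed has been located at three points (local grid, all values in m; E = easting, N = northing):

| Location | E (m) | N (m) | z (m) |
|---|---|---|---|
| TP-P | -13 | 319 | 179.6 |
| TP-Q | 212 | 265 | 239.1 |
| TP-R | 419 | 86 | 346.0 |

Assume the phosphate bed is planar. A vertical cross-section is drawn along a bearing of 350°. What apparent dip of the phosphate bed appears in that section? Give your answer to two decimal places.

Two edge vectors: TP-P→TP-Q = (225, -54, 59.5), TP-P→TP-R = (432, -233, 166.4).
Normal n = (TP-P→TP-Q) × (TP-P→TP-R) = (4877.9, -11736, -29097).
So ∂z/∂E = −n_x/n_z = 0.16764 and ∂z/∂N = −n_y/n_z = −0.40334.
Unit vector along 350° is (sin 350°, cos 350°) = (-0.1736, 0.9848).
Slope in that direction = a·(-0.1736) + b·(0.9848) = −0.42632.
Apparent dip = arctan|0.42632| = 23.09° (true dip is 23.6°, so apparent ≤ true as expected).

23.09°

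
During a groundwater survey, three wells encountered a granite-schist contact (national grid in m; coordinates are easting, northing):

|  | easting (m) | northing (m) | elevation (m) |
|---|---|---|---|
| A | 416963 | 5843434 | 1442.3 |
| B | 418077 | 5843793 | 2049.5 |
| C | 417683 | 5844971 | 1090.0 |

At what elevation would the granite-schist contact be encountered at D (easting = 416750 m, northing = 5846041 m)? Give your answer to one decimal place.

Two edge vectors: A→B = (1114, 359, 607.2), A→C = (720, 1537, -352.3).
Normal n = (A→B) × (A→C) = (-1059742.1, 829646.2, 1453738).
So ∂z/∂easting = −n_x/n_z = 0.728977367 and ∂z/∂northing = −n_y/n_z = −0.570698572.
Intercept c from A: 1442.3 − 303956.59 + 3334839.44 = 3032325.15.
At (416750, 5846041): z = 303801.3 − 3336327.2 + 3032325.15 = -200.8 m.

-200.8 m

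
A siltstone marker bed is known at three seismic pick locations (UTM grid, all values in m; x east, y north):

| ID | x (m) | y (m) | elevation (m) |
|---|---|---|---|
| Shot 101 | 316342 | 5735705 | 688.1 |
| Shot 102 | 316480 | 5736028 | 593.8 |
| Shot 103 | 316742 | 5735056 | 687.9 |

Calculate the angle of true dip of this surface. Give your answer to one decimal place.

18.2°

Two edge vectors: Shot 101→Shot 102 = (138, 323, -94.3), Shot 101→Shot 103 = (400, -649, -0.2).
Normal n = (Shot 101→Shot 102) × (Shot 101→Shot 103) = (-61265.3, -37692.4, -218762).
So ∂z/∂x = −n_x/n_z = −0.28005 and ∂z/∂y = −n_y/n_z = −0.17230.
Gradient magnitude |∇z| = √(a² + b²) = √(0.07843 + 0.02969) = 0.32881.
True dip = arctan(0.32881) = 18.2°, dipping toward ENE (azimuth ≈ 058°).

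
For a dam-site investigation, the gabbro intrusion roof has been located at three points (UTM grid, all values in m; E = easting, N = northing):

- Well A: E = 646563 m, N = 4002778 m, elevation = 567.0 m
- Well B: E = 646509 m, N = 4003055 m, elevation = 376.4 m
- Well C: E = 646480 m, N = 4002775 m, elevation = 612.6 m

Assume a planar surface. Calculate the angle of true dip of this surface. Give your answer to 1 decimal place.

Let the plane be z = a·E + b·N + c.
Well B−Well A: −54a + 277b = −190.6;  Well C−Well A: −83a − 3b = 45.6.
Solving gives a = −0.52086, b = −0.78963.
Gradient magnitude |∇z| = √(a² + b²) = √(0.27129 + 0.62351) = 0.94594.
True dip = arctan(0.94594) = 43.4°, dipping toward NNE (azimuth ≈ 033°).

43.4°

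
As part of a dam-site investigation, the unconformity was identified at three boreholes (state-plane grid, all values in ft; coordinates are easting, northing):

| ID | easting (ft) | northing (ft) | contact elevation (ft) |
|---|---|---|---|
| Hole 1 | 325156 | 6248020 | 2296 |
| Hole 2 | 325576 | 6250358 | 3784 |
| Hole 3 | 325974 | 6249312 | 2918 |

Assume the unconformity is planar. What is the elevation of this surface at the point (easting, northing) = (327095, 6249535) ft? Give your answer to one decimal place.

2690.4 ft

Let the plane be z = a·easting + b·northing + c.
Hole 2−Hole 1: 420a + 2338b = 1488;  Hole 3−Hole 1: 818a + 1292b = 622.
Solving gives a = −0.341834545, b = 0.697848806.
Then c = 2296 − a·325156 − b·6248020 = −4246727.74.
At (327095, 6249535): z = −111812.4 + 4361230.5 − 4246727.74 = 2690.4 ft.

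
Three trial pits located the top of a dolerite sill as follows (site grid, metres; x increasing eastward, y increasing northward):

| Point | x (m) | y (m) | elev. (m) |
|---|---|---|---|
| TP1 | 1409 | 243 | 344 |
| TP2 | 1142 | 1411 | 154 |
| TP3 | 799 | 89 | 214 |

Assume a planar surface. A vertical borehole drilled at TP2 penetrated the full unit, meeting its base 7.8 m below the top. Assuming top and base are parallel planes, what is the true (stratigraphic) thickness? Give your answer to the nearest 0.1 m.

7.5 m

Let the plane be z = a·x + b·y + c.
TP2−TP1: −267a + 1168b = −190;  TP3−TP1: −610a − 154b = −130.
Solving gives a = 0.24031, b = −0.10774.
|∇z| = √(a²+b²) = 0.26336, so dip δ = arctan(0.26336) = 14.75°.
True thickness = vertical thickness × cos δ = 7.8 × cos 14.75° = 7.5 m.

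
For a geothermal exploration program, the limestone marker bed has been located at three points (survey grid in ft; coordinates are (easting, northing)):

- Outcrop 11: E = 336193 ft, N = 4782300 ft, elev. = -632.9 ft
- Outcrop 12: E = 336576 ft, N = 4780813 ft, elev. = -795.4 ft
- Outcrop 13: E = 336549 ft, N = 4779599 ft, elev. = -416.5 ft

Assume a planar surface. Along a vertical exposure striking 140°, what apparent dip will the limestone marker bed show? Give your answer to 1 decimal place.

Two edge vectors: Outcrop 11→Outcrop 12 = (383, -1487, -162.5), Outcrop 11→Outcrop 13 = (356, -2701, 216.4).
Normal n = (Outcrop 11→Outcrop 12) × (Outcrop 11→Outcrop 13) = (-760699.3, -140731.2, -505111).
So ∂z/∂E = −n_x/n_z = −1.50600 and ∂z/∂N = −n_y/n_z = −0.27861.
Unit vector along 140° is (sin 140°, cos 140°) = (0.6428, -0.7660).
Slope in that direction = a·(0.6428) + b·(-0.7660) = −0.75461.
Apparent dip = arctan|0.75461| = 37.0° (true dip is 56.9°, so apparent ≤ true as expected).

37.0°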